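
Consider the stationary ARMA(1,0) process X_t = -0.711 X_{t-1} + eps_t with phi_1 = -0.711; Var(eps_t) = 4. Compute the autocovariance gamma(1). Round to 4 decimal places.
\gamma(1) = -5.7515

Multiply the model equation by X_{t-k} and take expectations. With theta_0 = psi_0 = 1 and psi_j the MA(infinity) weights, this gives
  gamma(k) - sum_i phi_i gamma(k-i) = c_k,
  c_k = sigma^2 * sum_{j=k..q} theta_j psi_{j-k}   (c_k = 0 for k > q),
using gamma(-m) = gamma(m).
Pure AR (q = 0): c_0 = sigma^2 = 4, c_k = 0 for k >= 1.
Equations for k = 0 and k = 1 (AR order 1):
  gamma(0) = phi_1 gamma(1) + c_0
  gamma(1) = phi_1 gamma(0) + c_1
Substituting the second into the first: gamma(0) (1 - phi_1^2) = c_0 + phi_1 c_1, so
  gamma(0) = c_0 / (1 - phi_1^2) = 4 / (1 - (-0.711)^2) = 4 / 0.494479 = 8.089322.
  gamma(1) = phi_1 gamma(0) = (-0.711)(8.089322) = -5.751508.
Therefore gamma(1) = -5.7515 (to 4 decimal places).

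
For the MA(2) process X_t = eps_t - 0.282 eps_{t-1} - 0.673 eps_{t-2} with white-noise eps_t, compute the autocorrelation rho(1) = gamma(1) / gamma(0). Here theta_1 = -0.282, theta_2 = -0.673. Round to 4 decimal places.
\rho(1) = -0.0602

For an MA(q) process with theta_0 = 1, the autocovariance is
  gamma(k) = sigma^2 * sum_{i=0..q-k} theta_i * theta_{i+k},
and rho(k) = gamma(k) / gamma(0). Sigma^2 cancels.
  numerator   = (1)*(-0.282) + (-0.282)*(-0.673) = -0.092214.
  denominator = (1)^2 + (-0.282)^2 + (-0.673)^2 = 1.532453.
  rho(1) = -0.092214 / 1.532453 = -0.0602.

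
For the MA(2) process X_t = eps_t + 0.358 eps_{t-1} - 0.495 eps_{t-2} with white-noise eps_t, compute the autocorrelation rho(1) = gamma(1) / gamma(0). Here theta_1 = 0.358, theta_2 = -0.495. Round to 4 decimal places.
\rho(1) = 0.1317

For an MA(q) process with theta_0 = 1, the autocovariance is
  gamma(k) = sigma^2 * sum_{i=0..q-k} theta_i * theta_{i+k},
and rho(k) = gamma(k) / gamma(0). Sigma^2 cancels.
  numerator   = (1)*(0.358) + (0.358)*(-0.495) = 0.18079.
  denominator = (1)^2 + (0.358)^2 + (-0.495)^2 = 1.373189.
  rho(1) = 0.18079 / 1.373189 = 0.1317.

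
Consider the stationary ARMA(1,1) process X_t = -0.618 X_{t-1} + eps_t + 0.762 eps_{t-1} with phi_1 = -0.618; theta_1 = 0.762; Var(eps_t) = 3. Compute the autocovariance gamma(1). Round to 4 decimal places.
\gamma(1) = 0.3698

Multiply the model equation by X_{t-k} and take expectations. With theta_0 = psi_0 = 1 and psi_j the MA(infinity) weights, this gives
  gamma(k) - sum_i phi_i gamma(k-i) = c_k,
  c_k = sigma^2 * sum_{j=k..q} theta_j psi_{j-k}   (c_k = 0 for k > q),
using gamma(-m) = gamma(m).
psi-weights needed (psi_j = theta_j + sum_i phi_i psi_{j-i}):
  psi_1 = theta_1 + phi_1 = 0.762 + (-0.618) = 0.144
Right-hand sides:
  c_0 = sigma^2 (1 + theta_1 psi_1) = 3 * (1 + (0.762)(0.144)) = 3 * 1.109728 = 3.329184
  c_1 = sigma^2 theta_1 = 3 * (0.762) = 2.286
  c_2 = 0
Equations for k = 0 and k = 1 (AR order 1):
  gamma(0) = phi_1 gamma(1) + c_0
  gamma(1) = phi_1 gamma(0) + c_1
Substituting the second into the first: gamma(0) (1 - phi_1^2) = c_0 + phi_1 c_1, so
  gamma(0) = (c_0 + phi_1 c_1) / (1 - phi_1^2) = (3.329184 + (-0.618)(2.286)) / (1 - (-0.618)^2) = 1.916436 / 0.618076 = 3.100648.
  gamma(1) = phi_1 gamma(0) + c_1 = (-0.618)(3.100648) + (2.286) = 0.3698.
Therefore gamma(1) = 0.3698 (to 4 decimal places).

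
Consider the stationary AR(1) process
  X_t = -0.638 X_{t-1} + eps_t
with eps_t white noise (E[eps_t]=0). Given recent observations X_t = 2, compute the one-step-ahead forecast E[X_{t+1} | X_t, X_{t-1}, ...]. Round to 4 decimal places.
E[X_{t+1} \mid \mathcal F_t] = -1.2760

For an AR(p) model X_t = c + sum_i phi_i X_{t-i} + eps_t, the
one-step-ahead conditional mean is
  E[X_{t+1} | X_t, ...] = c + sum_i phi_i X_{t+1-i}.
Substitute known values:
  E[X_{t+1} | ...] = (-0.638) * (2)
                   = -1.2760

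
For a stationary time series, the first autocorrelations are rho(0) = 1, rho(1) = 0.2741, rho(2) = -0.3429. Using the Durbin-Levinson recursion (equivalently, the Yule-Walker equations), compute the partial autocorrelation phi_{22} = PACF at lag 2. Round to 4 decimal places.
\phi_{22} = -0.4520

The PACF at lag k is phi_{kk}, the last component of the solution
to the Yule-Walker system G_k phi = r_k where
  (G_k)_{ij} = rho(|i - j|), (r_k)_i = rho(i), i,j = 1..k.
Equivalently, Durbin-Levinson gives phi_{kk} iteratively:
  phi_{11} = rho(1)
  phi_{kk} = [rho(k) - sum_{j=1..k-1} phi_{k-1,j} rho(k-j)]
            / [1 - sum_{j=1..k-1} phi_{k-1,j} rho(j)],
  phi_{k,j} = phi_{k-1,j} - phi_{kk} phi_{k-1,k-j},  j = 1..k-1.
Step k = 1:
  phi_11 = rho(1) = 0.2741.
Step k = 2:
  phi_22 = [rho(2) - phi_11 rho(1)] / [1 - phi_11 rho(1)] = [-0.3429 - (0.2741)(0.2741)] / [1 - (0.2741)(0.2741)]
         = -0.41803081 / 0.92486919 = -0.452.
Therefore phi_{22} = -0.4520.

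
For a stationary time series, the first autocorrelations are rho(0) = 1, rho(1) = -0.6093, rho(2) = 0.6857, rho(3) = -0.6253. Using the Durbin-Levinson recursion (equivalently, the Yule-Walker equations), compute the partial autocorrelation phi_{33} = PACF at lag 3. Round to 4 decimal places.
\phi_{33} = -0.2370

The PACF at lag k is phi_{kk}, the last component of the solution
to the Yule-Walker system G_k phi = r_k where
  (G_k)_{ij} = rho(|i - j|), (r_k)_i = rho(i), i,j = 1..k.
Equivalently, Durbin-Levinson gives phi_{kk} iteratively:
  phi_{11} = rho(1)
  phi_{kk} = [rho(k) - sum_{j=1..k-1} phi_{k-1,j} rho(k-j)]
            / [1 - sum_{j=1..k-1} phi_{k-1,j} rho(j)],
  phi_{k,j} = phi_{k-1,j} - phi_{kk} phi_{k-1,k-j},  j = 1..k-1.
Step k = 1:
  phi_11 = rho(1) = -0.6093.
Step k = 2:
  phi_22 = [rho(2) - phi_11 rho(1)] / [1 - phi_11 rho(1)] = [0.6857 - (-0.6093)(-0.6093)] / [1 - (-0.6093)(-0.6093)]
         = 0.31445351 / 0.62875351 = 0.500122.
  Update: phi_21 = phi_11 - phi_22 phi_11 = -0.6093 - (0.500122)(-0.6093) = -0.304576.
Step k = 3:
  phi_33 = [rho(3) - phi_21 rho(2) - phi_22 rho(1)] / [1 - phi_21 rho(1) - phi_22 rho(2)]
    numerator   = -0.6253 - (-0.304576)(0.6857) - (0.500122)(-0.6093) = -0.11172812
    denominator = 1 - (-0.304576)(-0.6093) - (0.500122)(0.6857) = 0.47148837
  phi_33 = -0.11172812 / 0.47148837 = -0.237.
Therefore phi_{33} = -0.2370.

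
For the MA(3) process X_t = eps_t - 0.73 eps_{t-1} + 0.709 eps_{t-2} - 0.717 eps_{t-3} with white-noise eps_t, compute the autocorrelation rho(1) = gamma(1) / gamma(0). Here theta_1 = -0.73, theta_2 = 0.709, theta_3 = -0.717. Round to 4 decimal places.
\rho(1) = -0.6887

For an MA(q) process with theta_0 = 1, the autocovariance is
  gamma(k) = sigma^2 * sum_{i=0..q-k} theta_i * theta_{i+k},
and rho(k) = gamma(k) / gamma(0). Sigma^2 cancels.
  numerator   = (1)*(-0.73) + (-0.73)*(0.709) + (0.709)*(-0.717) = -1.755923.
  denominator = (1)^2 + (-0.73)^2 + (0.709)^2 + (-0.717)^2 = 2.54967.
  rho(1) = -1.755923 / 2.54967 = -0.6887.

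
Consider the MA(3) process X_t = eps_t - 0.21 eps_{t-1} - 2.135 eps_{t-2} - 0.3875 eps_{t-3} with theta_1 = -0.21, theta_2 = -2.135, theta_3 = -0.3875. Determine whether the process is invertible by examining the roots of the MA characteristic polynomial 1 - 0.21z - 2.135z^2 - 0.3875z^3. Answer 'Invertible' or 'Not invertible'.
\text{Not invertible}

The MA(q) characteristic polynomial is P(z) = 1 - 0.21z - 2.135z^2 - 0.3875z^3.
Invertibility requires all roots to lie outside the unit circle, i.e. |z| > 1 for every root.
Degree 3: look for a simple real root z0 first, then factor out (1 - z/z0) and solve the remaining quadratic.
Testing z0 = -0.8: P(-0.8) = 1 + (-0.21)(-0.8) + (-2.135)(-0.8)^2 + (-0.3875)(-0.8)^3
  = 1 + (0.168) + (-1.3664) + (0.1984) = 0.  So z_0 = -0.8 is a root, |z_0| = 0.8.
Divide out the factor (1 + 1.25 z) = (1 - z/z0) (since 1/z0 = -1.25):
  P(z) = (1 + 1.25 z)(1 + (-1.46) z + (-0.31) z^2)
  [check: z-coef -1.46 - (-1.25) = -0.21; z^2-coef -0.31 - (-1.25)(-1.46) = -2.135; z^3-coef -(-1.25)(-0.31) = -0.3875.]
Remaining roots from the quadratic factor 1 + (-1.46) z + (-0.31) z^2:
  Set 1 + (-1.46) z + (-0.31) z^2 = 0, i.e. a z^2 + b z + c = 0 with a = -0.31, b = -1.46, c = 1.
  Discriminant D = b^2 - 4ac = (-1.46)^2 - 4*(-0.31)*1 = 2.1316 - (-1.24) = 3.3716.
  D >= 0, so the roots are real: z = (-b +/- sqrt(D)) / (2a) = (1.46 +/- 1.836192) / (-0.62).
    z_1 = (1.46 + 1.836192) / (-0.62) = -5.3164,   |z_1| = 5.3164.
    z_2 = (1.46 - 1.836192) / (-0.62) = 0.6068,   |z_2| = 0.6068.
Moduli of all roots: 0.8000, 5.3164, 0.6068.
All moduli strictly greater than 1? No.
Verdict: Not invertible.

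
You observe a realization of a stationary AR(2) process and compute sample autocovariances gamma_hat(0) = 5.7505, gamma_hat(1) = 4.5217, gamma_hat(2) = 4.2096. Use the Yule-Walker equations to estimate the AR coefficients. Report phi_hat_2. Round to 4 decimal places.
\hat\phi_{2} = 0.2980

The Yule-Walker equations for an AR(p) process read, in matrix form,
  Gamma_p phi = r_p,   with   (Gamma_p)_{ij} = gamma(|i - j|),
                       (r_p)_i = gamma(i),   i,j = 1..p.
Substitute the sample gammas (Toeplitz matrix and right-hand side of size 2):
  Gamma_p = [[5.7505, 4.5217], [4.5217, 5.7505]]
  r_p     = [4.5217, 4.2096]
Written out:
  5.7505 phi_1 + 4.5217 phi_2 = 4.5217
  4.5217 phi_1 + 5.7505 phi_2 = 4.2096
Solve by Cramer's rule:
  det = gamma(0)^2 - gamma(1)^2 = (5.7505)^2 - (4.5217)^2 = 33.06825025 - 20.44577089 = 12.62247936
  phi_hat_1 = [gamma(1) gamma(0) - gamma(1) gamma(2)] / det = [(4.5217)(5.7505) - (4.5217)(4.2096)] / 12.62247936 = 6.96748753 / 12.62247936 = 0.552
  phi_hat_2 = [gamma(0) gamma(2) - gamma(1)^2] / det = [(5.7505)(4.2096) - (4.5217)^2] / 12.62247936 = 3.76153391 / 12.62247936 = 0.298
So phi_hat = [0.5520, 0.2980].
Therefore phi_hat_2 = 0.2980.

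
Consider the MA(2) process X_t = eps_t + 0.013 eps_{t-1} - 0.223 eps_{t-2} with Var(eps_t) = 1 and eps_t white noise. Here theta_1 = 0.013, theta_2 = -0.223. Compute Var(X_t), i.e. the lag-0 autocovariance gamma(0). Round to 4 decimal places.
\gamma(0) = 1.0499

For an MA(q) process X_t = eps_t + sum_i theta_i eps_{t-i} with
Var(eps_t) = sigma^2, the variance is
  gamma(0) = sigma^2 * (1 + sum_i theta_i^2).
  sum_i theta_i^2 = (0.013)^2 + (-0.223)^2 = 0.000169 + 0.049729 = 0.049898.
  gamma(0) = 1 * (1 + 0.049898) = 1 * 1.049898 = 1.049898, which rounds to 1.0499.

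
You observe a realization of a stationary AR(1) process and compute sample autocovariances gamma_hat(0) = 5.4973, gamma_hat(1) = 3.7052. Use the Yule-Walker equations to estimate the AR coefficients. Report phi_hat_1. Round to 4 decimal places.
\hat\phi_{1} = 0.6740

The Yule-Walker equations for an AR(p) process read, in matrix form,
  Gamma_p phi = r_p,   with   (Gamma_p)_{ij} = gamma(|i - j|),
                       (r_p)_i = gamma(i),   i,j = 1..p.
Substitute the sample gammas (Toeplitz matrix and right-hand side of size 1):
  Gamma_p = [[5.4973]]
  r_p     = [3.7052]
With p = 1 this is the single equation gamma(0) phi_1 = gamma(1):
  phi_hat_1 = gamma(1) / gamma(0) = 3.7052 / 5.4973 = 0.6740.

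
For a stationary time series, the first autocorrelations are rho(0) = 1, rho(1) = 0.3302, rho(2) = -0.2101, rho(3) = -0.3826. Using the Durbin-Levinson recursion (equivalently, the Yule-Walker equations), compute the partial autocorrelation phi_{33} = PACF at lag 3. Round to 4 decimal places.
\phi_{33} = -0.2190

The PACF at lag k is phi_{kk}, the last component of the solution
to the Yule-Walker system G_k phi = r_k where
  (G_k)_{ij} = rho(|i - j|), (r_k)_i = rho(i), i,j = 1..k.
Equivalently, Durbin-Levinson gives phi_{kk} iteratively:
  phi_{11} = rho(1)
  phi_{kk} = [rho(k) - sum_{j=1..k-1} phi_{k-1,j} rho(k-j)]
            / [1 - sum_{j=1..k-1} phi_{k-1,j} rho(j)],
  phi_{k,j} = phi_{k-1,j} - phi_{kk} phi_{k-1,k-j},  j = 1..k-1.
Step k = 1:
  phi_11 = rho(1) = 0.3302.
Step k = 2:
  phi_22 = [rho(2) - phi_11 rho(1)] / [1 - phi_11 rho(1)] = [-0.2101 - (0.3302)(0.3302)] / [1 - (0.3302)(0.3302)]
         = -0.31913204 / 0.89096796 = -0.358186.
  Update: phi_21 = phi_11 - phi_22 phi_11 = 0.3302 - (-0.358186)(0.3302) = 0.448473.
Step k = 3:
  phi_33 = [rho(3) - phi_21 rho(2) - phi_22 rho(1)] / [1 - phi_21 rho(1) - phi_22 rho(2)]
    numerator   = -0.3826 - (0.448473)(-0.2101) - (-0.358186)(0.3302) = -0.1701029
    denominator = 1 - (0.448473)(0.3302) - (-0.358186)(-0.2101) = 0.77665941
  phi_33 = -0.1701029 / 0.77665941 = -0.219.
Therefore phi_{33} = -0.2190.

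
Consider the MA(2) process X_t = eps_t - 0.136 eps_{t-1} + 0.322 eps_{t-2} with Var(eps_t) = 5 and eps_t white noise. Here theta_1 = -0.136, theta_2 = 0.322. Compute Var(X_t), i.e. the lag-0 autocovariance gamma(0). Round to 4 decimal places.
\gamma(0) = 5.6109

For an MA(q) process X_t = eps_t + sum_i theta_i eps_{t-i} with
Var(eps_t) = sigma^2, the variance is
  gamma(0) = sigma^2 * (1 + sum_i theta_i^2).
  sum_i theta_i^2 = (-0.136)^2 + (0.322)^2 = 0.018496 + 0.103684 = 0.12218.
  gamma(0) = 5 * (1 + 0.12218) = 5 * 1.12218 = 5.6109.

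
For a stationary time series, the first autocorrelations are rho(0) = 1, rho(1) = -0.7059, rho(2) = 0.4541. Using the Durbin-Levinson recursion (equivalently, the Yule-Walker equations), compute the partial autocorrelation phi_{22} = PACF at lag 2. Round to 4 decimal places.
\phi_{22} = -0.0881

The PACF at lag k is phi_{kk}, the last component of the solution
to the Yule-Walker system G_k phi = r_k where
  (G_k)_{ij} = rho(|i - j|), (r_k)_i = rho(i), i,j = 1..k.
Equivalently, Durbin-Levinson gives phi_{kk} iteratively:
  phi_{11} = rho(1)
  phi_{kk} = [rho(k) - sum_{j=1..k-1} phi_{k-1,j} rho(k-j)]
            / [1 - sum_{j=1..k-1} phi_{k-1,j} rho(j)],
  phi_{k,j} = phi_{k-1,j} - phi_{kk} phi_{k-1,k-j},  j = 1..k-1.
Step k = 1:
  phi_11 = rho(1) = -0.7059.
Step k = 2:
  phi_22 = [rho(2) - phi_11 rho(1)] / [1 - phi_11 rho(1)] = [0.4541 - (-0.7059)(-0.7059)] / [1 - (-0.7059)(-0.7059)]
         = -0.04419481 / 0.50170519 = -0.0881.
Therefore phi_{22} = -0.0881.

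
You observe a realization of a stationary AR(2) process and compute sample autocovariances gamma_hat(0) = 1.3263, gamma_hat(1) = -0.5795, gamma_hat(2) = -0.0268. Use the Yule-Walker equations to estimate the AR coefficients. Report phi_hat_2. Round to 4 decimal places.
\hat\phi_{2} = -0.2609

The Yule-Walker equations for an AR(p) process read, in matrix form,
  Gamma_p phi = r_p,   with   (Gamma_p)_{ij} = gamma(|i - j|),
                       (r_p)_i = gamma(i),   i,j = 1..p.
Substitute the sample gammas (Toeplitz matrix and right-hand side of size 2):
  Gamma_p = [[1.3263, -0.5795], [-0.5795, 1.3263]]
  r_p     = [-0.5795, -0.0268]
Written out:
  1.3263 phi_1 - 0.5795 phi_2 = -0.5795
  -0.5795 phi_1 + 1.3263 phi_2 = -0.0268
Solve by Cramer's rule:
  det = gamma(0)^2 - gamma(1)^2 = (1.3263)^2 - (-0.5795)^2 = 1.75907169 - 0.33582025 = 1.42325144
  phi_hat_1 = [gamma(1) gamma(0) - gamma(1) gamma(2)] / det = [(-0.5795)(1.3263) - (-0.5795)(-0.0268)] / 1.42325144 = -0.78412145 / 1.42325144 = -0.5509
  phi_hat_2 = [gamma(0) gamma(2) - gamma(1)^2] / det = [(1.3263)(-0.0268) - (-0.5795)^2] / 1.42325144 = -0.37136509 / 1.42325144 = -0.2609
So phi_hat = [-0.5509, -0.2609].
Therefore phi_hat_2 = -0.2609.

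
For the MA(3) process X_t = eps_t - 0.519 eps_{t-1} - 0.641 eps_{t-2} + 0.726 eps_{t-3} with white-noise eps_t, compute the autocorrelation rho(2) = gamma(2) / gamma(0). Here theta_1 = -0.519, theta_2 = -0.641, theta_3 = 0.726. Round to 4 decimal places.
\rho(2) = -0.4611

For an MA(q) process with theta_0 = 1, the autocovariance is
  gamma(k) = sigma^2 * sum_{i=0..q-k} theta_i * theta_{i+k},
and rho(k) = gamma(k) / gamma(0). Sigma^2 cancels.
  numerator   = (1)*(-0.641) + (-0.519)*(0.726) = -1.017794.
  denominator = (1)^2 + (-0.519)^2 + (-0.641)^2 + (0.726)^2 = 2.207318.
  rho(2) = -1.017794 / 2.207318 = -0.4611.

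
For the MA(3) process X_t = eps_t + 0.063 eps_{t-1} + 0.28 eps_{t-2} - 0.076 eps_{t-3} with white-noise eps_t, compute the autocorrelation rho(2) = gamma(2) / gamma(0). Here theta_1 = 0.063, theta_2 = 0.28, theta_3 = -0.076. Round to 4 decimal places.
\rho(2) = 0.2529

For an MA(q) process with theta_0 = 1, the autocovariance is
  gamma(k) = sigma^2 * sum_{i=0..q-k} theta_i * theta_{i+k},
and rho(k) = gamma(k) / gamma(0). Sigma^2 cancels.
  numerator   = (1)*(0.28) + (0.063)*(-0.076) = 0.275212.
  denominator = (1)^2 + (0.063)^2 + (0.28)^2 + (-0.076)^2 = 1.088145.
  rho(2) = 0.275212 / 1.088145 = 0.2529.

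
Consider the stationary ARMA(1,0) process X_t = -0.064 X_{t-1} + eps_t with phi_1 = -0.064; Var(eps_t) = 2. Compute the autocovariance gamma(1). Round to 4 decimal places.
\gamma(1) = -0.1285

Multiply the model equation by X_{t-k} and take expectations. With theta_0 = psi_0 = 1 and psi_j the MA(infinity) weights, this gives
  gamma(k) - sum_i phi_i gamma(k-i) = c_k,
  c_k = sigma^2 * sum_{j=k..q} theta_j psi_{j-k}   (c_k = 0 for k > q),
using gamma(-m) = gamma(m).
Pure AR (q = 0): c_0 = sigma^2 = 2, c_k = 0 for k >= 1.
Equations for k = 0 and k = 1 (AR order 1):
  gamma(0) = phi_1 gamma(1) + c_0
  gamma(1) = phi_1 gamma(0) + c_1
Substituting the second into the first: gamma(0) (1 - phi_1^2) = c_0 + phi_1 c_1, so
  gamma(0) = c_0 / (1 - phi_1^2) = 2 / (1 - (-0.064)^2) = 2 / 0.995904 = 2.008226.
  gamma(1) = phi_1 gamma(0) = (-0.064)(2.008226) = -0.128526.
Therefore gamma(1) = -0.1285 (to 4 decimal places).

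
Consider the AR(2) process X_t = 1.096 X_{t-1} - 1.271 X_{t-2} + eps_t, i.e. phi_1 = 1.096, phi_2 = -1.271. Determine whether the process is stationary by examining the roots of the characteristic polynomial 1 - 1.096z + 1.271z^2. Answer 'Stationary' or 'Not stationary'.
\text{Not stationary}

The AR(p) characteristic polynomial is P(z) = 1 - 1.096z + 1.271z^2.
Stationarity requires all roots to lie outside the unit circle, i.e. |z| > 1 for every root.
Set 1 + (-1.096) z + (1.271) z^2 = 0, i.e. a z^2 + b z + c = 0 with a = 1.271, b = -1.096, c = 1.
Discriminant D = b^2 - 4ac = (-1.096)^2 - 4*(1.271)*1 = 1.201216 - (5.084) = -3.882784.
D < 0, so the roots are the complex-conjugate pair z = (-b +/- i sqrt(-D)) / (2a) = 0.4312 +/- 0.7752i.
For a conjugate pair |z|^2 = z * conj(z) = (product of roots) = c/a = 1/(1.271) = 0.786782, so |z| = sqrt(0.786782) = 0.887 for both roots.
Moduli of all roots: 0.8870, 0.8870.
All moduli strictly greater than 1? No.
Verdict: Not stationary.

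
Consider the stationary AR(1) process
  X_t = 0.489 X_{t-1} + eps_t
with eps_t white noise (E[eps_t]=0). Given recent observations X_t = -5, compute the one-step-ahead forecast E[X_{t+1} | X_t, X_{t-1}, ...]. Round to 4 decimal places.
E[X_{t+1} \mid \mathcal F_t] = -2.4450

For an AR(p) model X_t = c + sum_i phi_i X_{t-i} + eps_t, the
one-step-ahead conditional mean is
  E[X_{t+1} | X_t, ...] = c + sum_i phi_i X_{t+1-i}.
Substitute known values:
  E[X_{t+1} | ...] = (0.489) * (-5)
                   = -2.4450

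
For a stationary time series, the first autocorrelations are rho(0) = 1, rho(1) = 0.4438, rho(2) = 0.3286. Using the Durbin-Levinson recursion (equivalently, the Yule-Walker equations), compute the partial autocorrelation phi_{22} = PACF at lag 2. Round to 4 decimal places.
\phi_{22} = 0.1639

The PACF at lag k is phi_{kk}, the last component of the solution
to the Yule-Walker system G_k phi = r_k where
  (G_k)_{ij} = rho(|i - j|), (r_k)_i = rho(i), i,j = 1..k.
Equivalently, Durbin-Levinson gives phi_{kk} iteratively:
  phi_{11} = rho(1)
  phi_{kk} = [rho(k) - sum_{j=1..k-1} phi_{k-1,j} rho(k-j)]
            / [1 - sum_{j=1..k-1} phi_{k-1,j} rho(j)],
  phi_{k,j} = phi_{k-1,j} - phi_{kk} phi_{k-1,k-j},  j = 1..k-1.
Step k = 1:
  phi_11 = rho(1) = 0.4438.
Step k = 2:
  phi_22 = [rho(2) - phi_11 rho(1)] / [1 - phi_11 rho(1)] = [0.3286 - (0.4438)(0.4438)] / [1 - (0.4438)(0.4438)]
         = 0.13164156 / 0.80304156 = 0.1639.
Therefore phi_{22} = 0.1639.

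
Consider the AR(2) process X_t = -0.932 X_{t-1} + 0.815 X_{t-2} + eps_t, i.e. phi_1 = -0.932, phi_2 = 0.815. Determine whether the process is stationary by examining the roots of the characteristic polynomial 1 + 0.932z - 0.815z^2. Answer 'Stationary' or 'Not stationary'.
\text{Not stationary}

The AR(p) characteristic polynomial is P(z) = 1 + 0.932z - 0.815z^2.
Stationarity requires all roots to lie outside the unit circle, i.e. |z| > 1 for every root.
Set 1 + (0.932) z + (-0.815) z^2 = 0, i.e. a z^2 + b z + c = 0 with a = -0.815, b = 0.932, c = 1.
Discriminant D = b^2 - 4ac = (0.932)^2 - 4*(-0.815)*1 = 0.868624 - (-3.26) = 4.128624.
D >= 0, so the roots are real: z = (-b +/- sqrt(D)) / (2a) = (-0.932 +/- 2.031902) / (-1.63).
  z_1 = (-0.932 + 2.031902) / (-1.63) = -0.6748,   |z_1| = 0.6748.
  z_2 = (-0.932 - 2.031902) / (-1.63) = 1.8183,   |z_2| = 1.8183.
Moduli of all roots: 0.6748, 1.8183.
All moduli strictly greater than 1? No.
Verdict: Not stationary.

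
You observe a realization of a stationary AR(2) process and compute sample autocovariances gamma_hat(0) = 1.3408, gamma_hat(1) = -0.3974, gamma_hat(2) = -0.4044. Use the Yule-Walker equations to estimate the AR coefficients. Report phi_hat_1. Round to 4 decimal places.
\hat\phi_{1} = -0.4229

The Yule-Walker equations for an AR(p) process read, in matrix form,
  Gamma_p phi = r_p,   with   (Gamma_p)_{ij} = gamma(|i - j|),
                       (r_p)_i = gamma(i),   i,j = 1..p.
Substitute the sample gammas (Toeplitz matrix and right-hand side of size 2):
  Gamma_p = [[1.3408, -0.3974], [-0.3974, 1.3408]]
  r_p     = [-0.3974, -0.4044]
Written out:
  1.3408 phi_1 - 0.3974 phi_2 = -0.3974
  -0.3974 phi_1 + 1.3408 phi_2 = -0.4044
Solve by Cramer's rule:
  det = gamma(0)^2 - gamma(1)^2 = (1.3408)^2 - (-0.3974)^2 = 1.79774464 - 0.15792676 = 1.63981788
  phi_hat_1 = [gamma(1) gamma(0) - gamma(1) gamma(2)] / det = [(-0.3974)(1.3408) - (-0.3974)(-0.4044)] / 1.63981788 = -0.69354248 / 1.63981788 = -0.4229
  phi_hat_2 = [gamma(0) gamma(2) - gamma(1)^2] / det = [(1.3408)(-0.4044) - (-0.3974)^2] / 1.63981788 = -0.70014628 / 1.63981788 = -0.427
So phi_hat = [-0.4229, -0.4270].
Therefore phi_hat_1 = -0.4229.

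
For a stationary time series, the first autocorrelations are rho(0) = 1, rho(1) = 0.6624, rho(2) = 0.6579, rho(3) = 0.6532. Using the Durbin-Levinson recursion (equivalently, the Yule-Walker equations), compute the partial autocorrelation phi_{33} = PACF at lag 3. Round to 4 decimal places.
\phi_{33} = 0.2710

The PACF at lag k is phi_{kk}, the last component of the solution
to the Yule-Walker system G_k phi = r_k where
  (G_k)_{ij} = rho(|i - j|), (r_k)_i = rho(i), i,j = 1..k.
Equivalently, Durbin-Levinson gives phi_{kk} iteratively:
  phi_{11} = rho(1)
  phi_{kk} = [rho(k) - sum_{j=1..k-1} phi_{k-1,j} rho(k-j)]
            / [1 - sum_{j=1..k-1} phi_{k-1,j} rho(j)],
  phi_{k,j} = phi_{k-1,j} - phi_{kk} phi_{k-1,k-j},  j = 1..k-1.
Step k = 1:
  phi_11 = rho(1) = 0.6624.
Step k = 2:
  phi_22 = [rho(2) - phi_11 rho(1)] / [1 - phi_11 rho(1)] = [0.6579 - (0.6624)(0.6624)] / [1 - (0.6624)(0.6624)]
         = 0.21912624 / 0.56122624 = 0.390442.
  Update: phi_21 = phi_11 - phi_22 phi_11 = 0.6624 - (0.390442)(0.6624) = 0.403771.
Step k = 3:
  phi_33 = [rho(3) - phi_21 rho(2) - phi_22 rho(1)] / [1 - phi_21 rho(1) - phi_22 rho(2)]
    numerator   = 0.6532 - (0.403771)(0.6579) - (0.390442)(0.6624) = 0.12893016
    denominator = 1 - (0.403771)(0.6624) - (0.390442)(0.6579) = 0.47567017
  phi_33 = 0.12893016 / 0.47567017 = 0.271.
Therefore phi_{33} = 0.2710.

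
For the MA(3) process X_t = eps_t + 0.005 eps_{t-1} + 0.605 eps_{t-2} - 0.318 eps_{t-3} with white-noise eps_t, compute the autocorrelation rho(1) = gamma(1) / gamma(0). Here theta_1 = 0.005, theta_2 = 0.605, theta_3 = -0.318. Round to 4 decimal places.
\rho(1) = -0.1257

For an MA(q) process with theta_0 = 1, the autocovariance is
  gamma(k) = sigma^2 * sum_{i=0..q-k} theta_i * theta_{i+k},
and rho(k) = gamma(k) / gamma(0). Sigma^2 cancels.
  numerator   = (1)*(0.005) + (0.005)*(0.605) + (0.605)*(-0.318) = -0.184365.
  denominator = (1)^2 + (0.005)^2 + (0.605)^2 + (-0.318)^2 = 1.467174.
  rho(1) = -0.184365 / 1.467174 = -0.1257.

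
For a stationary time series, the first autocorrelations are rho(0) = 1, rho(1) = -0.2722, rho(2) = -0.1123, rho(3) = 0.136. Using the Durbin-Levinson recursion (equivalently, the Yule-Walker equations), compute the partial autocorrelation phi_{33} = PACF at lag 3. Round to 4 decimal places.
\phi_{33} = 0.0501

The PACF at lag k is phi_{kk}, the last component of the solution
to the Yule-Walker system G_k phi = r_k where
  (G_k)_{ij} = rho(|i - j|), (r_k)_i = rho(i), i,j = 1..k.
Equivalently, Durbin-Levinson gives phi_{kk} iteratively:
  phi_{11} = rho(1)
  phi_{kk} = [rho(k) - sum_{j=1..k-1} phi_{k-1,j} rho(k-j)]
            / [1 - sum_{j=1..k-1} phi_{k-1,j} rho(j)],
  phi_{k,j} = phi_{k-1,j} - phi_{kk} phi_{k-1,k-j},  j = 1..k-1.
Step k = 1:
  phi_11 = rho(1) = -0.2722.
Step k = 2:
  phi_22 = [rho(2) - phi_11 rho(1)] / [1 - phi_11 rho(1)] = [-0.1123 - (-0.2722)(-0.2722)] / [1 - (-0.2722)(-0.2722)]
         = -0.18639284 / 0.92590716 = -0.201308.
  Update: phi_21 = phi_11 - phi_22 phi_11 = -0.2722 - (-0.201308)(-0.2722) = -0.326996.
Step k = 3:
  phi_33 = [rho(3) - phi_21 rho(2) - phi_22 rho(1)] / [1 - phi_21 rho(1) - phi_22 rho(2)]
    numerator   = 0.136 - (-0.326996)(-0.1123) - (-0.201308)(-0.2722) = 0.0444822
    denominator = 1 - (-0.326996)(-0.2722) - (-0.201308)(-0.1123) = 0.88838473
  phi_33 = 0.0444822 / 0.88838473 = 0.0501.
Therefore phi_{33} = 0.0501.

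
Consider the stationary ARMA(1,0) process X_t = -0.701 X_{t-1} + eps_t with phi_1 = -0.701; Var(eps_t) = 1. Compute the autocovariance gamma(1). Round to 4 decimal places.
\gamma(1) = -1.3783

Multiply the model equation by X_{t-k} and take expectations. With theta_0 = psi_0 = 1 and psi_j the MA(infinity) weights, this gives
  gamma(k) - sum_i phi_i gamma(k-i) = c_k,
  c_k = sigma^2 * sum_{j=k..q} theta_j psi_{j-k}   (c_k = 0 for k > q),
using gamma(-m) = gamma(m).
Pure AR (q = 0): c_0 = sigma^2 = 1, c_k = 0 for k >= 1.
Equations for k = 0 and k = 1 (AR order 1):
  gamma(0) = phi_1 gamma(1) + c_0
  gamma(1) = phi_1 gamma(0) + c_1
Substituting the second into the first: gamma(0) (1 - phi_1^2) = c_0 + phi_1 c_1, so
  gamma(0) = c_0 / (1 - phi_1^2) = 1 / (1 - (-0.701)^2) = 1 / 0.508599 = 1.966186.
  gamma(1) = phi_1 gamma(0) = (-0.701)(1.966186) = -1.378296.
Therefore gamma(1) = -1.3783 (to 4 decimal places).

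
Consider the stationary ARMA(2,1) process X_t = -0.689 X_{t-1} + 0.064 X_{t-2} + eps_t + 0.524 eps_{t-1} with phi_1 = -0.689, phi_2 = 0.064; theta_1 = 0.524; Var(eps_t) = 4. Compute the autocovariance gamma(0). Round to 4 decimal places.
\gamma(0) = 4.4109

Multiply the model equation by X_{t-k} and take expectations. With theta_0 = psi_0 = 1 and psi_j the MA(infinity) weights, this gives
  gamma(k) - sum_i phi_i gamma(k-i) = c_k,
  c_k = sigma^2 * sum_{j=k..q} theta_j psi_{j-k}   (c_k = 0 for k > q),
using gamma(-m) = gamma(m).
psi-weights needed (psi_j = theta_j + sum_i phi_i psi_{j-i}):
  psi_1 = theta_1 + phi_1 = 0.524 + (-0.689) = -0.165
Right-hand sides:
  c_0 = sigma^2 (1 + theta_1 psi_1) = 4 * (1 + (0.524)(-0.165)) = 4 * 0.91354 = 3.65416
  c_1 = sigma^2 theta_1 = 4 * (0.524) = 2.096
  c_2 = 0
Equations for k = 0, 1, 2 (AR order 2, c_2 = 0):
  (E0) gamma(0) = phi_1 gamma(1) + phi_2 gamma(2) + c_0
  (E1) gamma(1) = phi_1 gamma(0) + phi_2 gamma(1) + c_1
  (E2) gamma(2) = phi_1 gamma(1) + phi_2 gamma(0)
From (E1): gamma(1) = A gamma(0) + B with
  A = phi_1 / (1 - phi_2) = -0.689 / 0.936 = -0.736111,   B = c_1 / (1 - phi_2) = 2.096 / 0.936 = 2.239316.
Insert (E2) into (E0): gamma(0) (1 - phi_2^2) = phi_1 (1 + phi_2) gamma(1) + c_0.
  phi_1 (1 + phi_2) = (-0.689)(1.064) = -0.733096,   1 - phi_2^2 = 0.995904.
Replace gamma(1) by A gamma(0) + B and collect gamma(0):
  gamma(0) [0.995904 - (-0.733096)(-0.736111)] = (-0.733096)(2.239316) + 3.65416
  gamma(0) * 0.456264 = 2.012526
  gamma(0) = 2.012526 / 0.456264 = 4.410882.
Therefore gamma(0) = 4.4109 (to 4 decimal places).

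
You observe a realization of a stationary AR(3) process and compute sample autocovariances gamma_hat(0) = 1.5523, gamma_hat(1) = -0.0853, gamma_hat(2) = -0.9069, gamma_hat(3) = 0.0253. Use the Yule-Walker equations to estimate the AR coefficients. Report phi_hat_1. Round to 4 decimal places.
\hat\phi_{1} = -0.1480

The Yule-Walker equations for an AR(p) process read, in matrix form,
  Gamma_p phi = r_p,   with   (Gamma_p)_{ij} = gamma(|i - j|),
                       (r_p)_i = gamma(i),   i,j = 1..p.
Substitute the sample gammas (Toeplitz matrix and right-hand side of size 3):
  Gamma_p = [[1.5523, -0.0853, -0.9069], [-0.0853, 1.5523, -0.0853], [-0.9069, -0.0853, 1.5523]]
  r_p     = [-0.0853, -0.9069, 0.0253]
Written out (R1..R3):
  (R1) 1.5523 phi_1 - 0.0853 phi_2 - 0.9069 phi_3 = -0.0853
  (R2) -0.0853 phi_1 + 1.5523 phi_2 - 0.0853 phi_3 = -0.9069
  (R3) -0.9069 phi_1 - 0.0853 phi_2 + 1.5523 phi_3 = 0.0253
Gaussian elimination:
  R2 <- R2 - (-0.0853/1.5523) R1 = R2 - (-0.054951) R1:  1.547613 phi_2 - 0.135135 phi_3 = -0.911587
  R3 <- R3 - (-0.9069/1.5523) R1 = R3 - (-0.58423) R1:  -0.135135 phi_2 + 1.022462 phi_3 = -0.024535
  R3 <- R3 - (-0.135135/1.547613) R2 = R3 - (-0.087318) R2:  1.010662 phi_3 = -0.104133
Back-substitution:
  phi_hat_3 = -0.104133 / 1.010662 = -0.103034
  phi_hat_2 = (-0.911587 - (-0.135135)(-0.103034)) / 1.547613 = -0.598025
  phi_hat_1 = (-0.0853 - (-0.0853)(-0.598025) - (-0.9069)(-0.103034)) / 1.5523 = -0.148008
So phi_hat = [-0.1480, -0.5980, -0.1030].
Therefore phi_hat_1 = -0.1480.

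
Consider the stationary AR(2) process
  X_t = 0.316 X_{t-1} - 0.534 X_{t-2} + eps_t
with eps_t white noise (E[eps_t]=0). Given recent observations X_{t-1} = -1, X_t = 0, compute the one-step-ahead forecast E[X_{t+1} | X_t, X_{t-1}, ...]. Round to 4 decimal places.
E[X_{t+1} \mid \mathcal F_t] = 0.5340

For an AR(p) model X_t = c + sum_i phi_i X_{t-i} + eps_t, the
one-step-ahead conditional mean is
  E[X_{t+1} | X_t, ...] = c + sum_i phi_i X_{t+1-i}.
Substitute known values:
  E[X_{t+1} | ...] = (0.316) * (0) + (-0.534) * (-1)
                   = 0.5340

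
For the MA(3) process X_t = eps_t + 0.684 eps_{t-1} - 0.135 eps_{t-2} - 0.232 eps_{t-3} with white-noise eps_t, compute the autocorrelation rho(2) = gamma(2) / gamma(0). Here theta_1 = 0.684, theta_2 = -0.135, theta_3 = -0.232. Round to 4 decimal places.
\rho(2) = -0.1907

For an MA(q) process with theta_0 = 1, the autocovariance is
  gamma(k) = sigma^2 * sum_{i=0..q-k} theta_i * theta_{i+k},
and rho(k) = gamma(k) / gamma(0). Sigma^2 cancels.
  numerator   = (1)*(-0.135) + (0.684)*(-0.232) = -0.293688.
  denominator = (1)^2 + (0.684)^2 + (-0.135)^2 + (-0.232)^2 = 1.539905.
  rho(2) = -0.293688 / 1.539905 = -0.1907.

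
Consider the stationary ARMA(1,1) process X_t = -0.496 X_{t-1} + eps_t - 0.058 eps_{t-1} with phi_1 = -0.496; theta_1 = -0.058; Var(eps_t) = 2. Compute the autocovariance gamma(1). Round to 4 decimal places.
\gamma(1) = -1.5118

Multiply the model equation by X_{t-k} and take expectations. With theta_0 = psi_0 = 1 and psi_j the MA(infinity) weights, this gives
  gamma(k) - sum_i phi_i gamma(k-i) = c_k,
  c_k = sigma^2 * sum_{j=k..q} theta_j psi_{j-k}   (c_k = 0 for k > q),
using gamma(-m) = gamma(m).
psi-weights needed (psi_j = theta_j + sum_i phi_i psi_{j-i}):
  psi_1 = theta_1 + phi_1 = -0.058 + (-0.496) = -0.554
Right-hand sides:
  c_0 = sigma^2 (1 + theta_1 psi_1) = 2 * (1 + (-0.058)(-0.554)) = 2 * 1.032132 = 2.064264
  c_1 = sigma^2 theta_1 = 2 * (-0.058) = -0.116
  c_2 = 0
Equations for k = 0 and k = 1 (AR order 1):
  gamma(0) = phi_1 gamma(1) + c_0
  gamma(1) = phi_1 gamma(0) + c_1
Substituting the second into the first: gamma(0) (1 - phi_1^2) = c_0 + phi_1 c_1, so
  gamma(0) = (c_0 + phi_1 c_1) / (1 - phi_1^2) = (2.064264 + (-0.496)(-0.116)) / (1 - (-0.496)^2) = 2.1218 / 0.753984 = 2.814118.
  gamma(1) = phi_1 gamma(0) + c_1 = (-0.496)(2.814118) + (-0.116) = -1.511803.
Therefore gamma(1) = -1.5118 (to 4 decimal places).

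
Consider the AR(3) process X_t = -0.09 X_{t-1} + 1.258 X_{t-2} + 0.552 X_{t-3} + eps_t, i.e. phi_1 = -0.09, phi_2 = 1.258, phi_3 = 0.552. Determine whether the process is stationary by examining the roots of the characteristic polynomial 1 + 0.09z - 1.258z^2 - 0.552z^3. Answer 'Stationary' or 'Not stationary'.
\text{Not stationary}

The AR(p) characteristic polynomial is P(z) = 1 + 0.09z - 1.258z^2 - 0.552z^3.
Stationarity requires all roots to lie outside the unit circle, i.e. |z| > 1 for every root.
Degree 3: look for a simple real root z0 first, then factor out (1 - z/z0) and solve the remaining quadratic.
Testing z0 = -1.25: P(-1.25) = 1 + (0.09)(-1.25) + (-1.258)(-1.25)^2 + (-0.552)(-1.25)^3
  = 1 + (-0.1125) + (-1.965625) + (1.078125) = 0.  So z_0 = -1.25 is a root, |z_0| = 1.25.
Divide out the factor (1 + 0.8 z) = (1 - z/z0) (since 1/z0 = -0.8):
  P(z) = (1 + 0.8 z)(1 + (-0.71) z + (-0.69) z^2)
  [check: z-coef -0.71 - (-0.8) = 0.09; z^2-coef -0.69 - (-0.8)(-0.71) = -1.258; z^3-coef -(-0.8)(-0.69) = -0.552.]
Remaining roots from the quadratic factor 1 + (-0.71) z + (-0.69) z^2:
  Set 1 + (-0.71) z + (-0.69) z^2 = 0, i.e. a z^2 + b z + c = 0 with a = -0.69, b = -0.71, c = 1.
  Discriminant D = b^2 - 4ac = (-0.71)^2 - 4*(-0.69)*1 = 0.5041 - (-2.76) = 3.2641.
  D >= 0, so the roots are real: z = (-b +/- sqrt(D)) / (2a) = (0.71 +/- 1.806682) / (-1.38).
    z_1 = (0.71 + 1.806682) / (-1.38) = -1.8237,   |z_1| = 1.8237.
    z_2 = (0.71 - 1.806682) / (-1.38) = 0.7947,   |z_2| = 0.7947.
Moduli of all roots: 1.2500, 1.8237, 0.7947.
All moduli strictly greater than 1? No.
Verdict: Not stationary.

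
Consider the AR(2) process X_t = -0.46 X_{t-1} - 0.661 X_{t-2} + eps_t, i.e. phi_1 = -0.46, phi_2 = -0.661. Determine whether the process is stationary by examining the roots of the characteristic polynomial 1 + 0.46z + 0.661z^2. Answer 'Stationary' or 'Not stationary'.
\text{Stationary}

The AR(p) characteristic polynomial is P(z) = 1 + 0.46z + 0.661z^2.
Stationarity requires all roots to lie outside the unit circle, i.e. |z| > 1 for every root.
Set 1 + (0.46) z + (0.661) z^2 = 0, i.e. a z^2 + b z + c = 0 with a = 0.661, b = 0.46, c = 1.
Discriminant D = b^2 - 4ac = (0.46)^2 - 4*(0.661)*1 = 0.2116 - (2.644) = -2.4324.
D < 0, so the roots are the complex-conjugate pair z = (-b +/- i sqrt(-D)) / (2a) = -0.348 +/- 1.1797i.
For a conjugate pair |z|^2 = z * conj(z) = (product of roots) = c/a = 1/(0.661) = 1.512859, so |z| = sqrt(1.512859) = 1.23 for both roots.
Moduli of all roots: 1.2300, 1.2300.
All moduli strictly greater than 1? Yes.
Verdict: Stationary.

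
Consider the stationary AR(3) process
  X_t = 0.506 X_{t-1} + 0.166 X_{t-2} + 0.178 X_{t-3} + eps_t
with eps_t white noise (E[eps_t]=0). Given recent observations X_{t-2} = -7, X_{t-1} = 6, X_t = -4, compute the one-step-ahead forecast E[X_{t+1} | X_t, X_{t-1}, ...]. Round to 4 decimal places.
E[X_{t+1} \mid \mathcal F_t] = -2.2740

For an AR(p) model X_t = c + sum_i phi_i X_{t-i} + eps_t, the
one-step-ahead conditional mean is
  E[X_{t+1} | X_t, ...] = c + sum_i phi_i X_{t+1-i}.
Substitute known values:
  E[X_{t+1} | ...] = (0.506) * (-4) + (0.166) * (6) + (0.178) * (-7)
                   = -2.2740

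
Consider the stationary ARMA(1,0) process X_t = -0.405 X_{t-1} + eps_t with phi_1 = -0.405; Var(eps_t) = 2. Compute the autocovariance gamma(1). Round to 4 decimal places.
\gamma(1) = -0.9689

Multiply the model equation by X_{t-k} and take expectations. With theta_0 = psi_0 = 1 and psi_j the MA(infinity) weights, this gives
  gamma(k) - sum_i phi_i gamma(k-i) = c_k,
  c_k = sigma^2 * sum_{j=k..q} theta_j psi_{j-k}   (c_k = 0 for k > q),
using gamma(-m) = gamma(m).
Pure AR (q = 0): c_0 = sigma^2 = 2, c_k = 0 for k >= 1.
Equations for k = 0 and k = 1 (AR order 1):
  gamma(0) = phi_1 gamma(1) + c_0
  gamma(1) = phi_1 gamma(0) + c_1
Substituting the second into the first: gamma(0) (1 - phi_1^2) = c_0 + phi_1 c_1, so
  gamma(0) = c_0 / (1 - phi_1^2) = 2 / (1 - (-0.405)^2) = 2 / 0.835975 = 2.392416.
  gamma(1) = phi_1 gamma(0) = (-0.405)(2.392416) = -0.968928.
Therefore gamma(1) = -0.9689 (to 4 decimal places).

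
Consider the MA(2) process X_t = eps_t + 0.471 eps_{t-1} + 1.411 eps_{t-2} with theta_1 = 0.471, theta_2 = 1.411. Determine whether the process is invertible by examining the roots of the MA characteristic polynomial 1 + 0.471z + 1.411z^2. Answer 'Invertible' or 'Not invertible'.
\text{Not invertible}

The MA(q) characteristic polynomial is P(z) = 1 + 0.471z + 1.411z^2.
Invertibility requires all roots to lie outside the unit circle, i.e. |z| > 1 for every root.
Set 1 + (0.471) z + (1.411) z^2 = 0, i.e. a z^2 + b z + c = 0 with a = 1.411, b = 0.471, c = 1.
Discriminant D = b^2 - 4ac = (0.471)^2 - 4*(1.411)*1 = 0.221841 - (5.644) = -5.422159.
D < 0, so the roots are the complex-conjugate pair z = (-b +/- i sqrt(-D)) / (2a) = -0.1669 +/- 0.8251i.
For a conjugate pair |z|^2 = z * conj(z) = (product of roots) = c/a = 1/(1.411) = 0.708717, so |z| = sqrt(0.708717) = 0.8419 for both roots.
Moduli of all roots: 0.8419, 0.8419.
All moduli strictly greater than 1? No.
Verdict: Not invertible.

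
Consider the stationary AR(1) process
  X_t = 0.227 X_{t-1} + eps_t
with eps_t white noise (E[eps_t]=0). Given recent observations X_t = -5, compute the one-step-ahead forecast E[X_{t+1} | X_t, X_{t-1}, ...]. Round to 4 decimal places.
E[X_{t+1} \mid \mathcal F_t] = -1.1350

For an AR(p) model X_t = c + sum_i phi_i X_{t-i} + eps_t, the
one-step-ahead conditional mean is
  E[X_{t+1} | X_t, ...] = c + sum_i phi_i X_{t+1-i}.
Substitute known values:
  E[X_{t+1} | ...] = (0.227) * (-5)
                   = -1.1350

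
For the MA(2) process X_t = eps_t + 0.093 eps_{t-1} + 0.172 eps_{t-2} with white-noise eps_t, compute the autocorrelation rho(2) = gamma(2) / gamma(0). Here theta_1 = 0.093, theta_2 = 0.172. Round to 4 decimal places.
\rho(2) = 0.1657

For an MA(q) process with theta_0 = 1, the autocovariance is
  gamma(k) = sigma^2 * sum_{i=0..q-k} theta_i * theta_{i+k},
and rho(k) = gamma(k) / gamma(0). Sigma^2 cancels.
  numerator   = (1)*(0.172) = 0.172.
  denominator = (1)^2 + (0.093)^2 + (0.172)^2 = 1.038233.
  rho(2) = 0.172 / 1.038233 = 0.1657.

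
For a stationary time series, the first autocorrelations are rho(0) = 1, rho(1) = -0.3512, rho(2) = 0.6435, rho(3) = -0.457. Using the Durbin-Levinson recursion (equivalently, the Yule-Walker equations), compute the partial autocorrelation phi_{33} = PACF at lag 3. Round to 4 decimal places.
\phi_{33} = -0.2759

The PACF at lag k is phi_{kk}, the last component of the solution
to the Yule-Walker system G_k phi = r_k where
  (G_k)_{ij} = rho(|i - j|), (r_k)_i = rho(i), i,j = 1..k.
Equivalently, Durbin-Levinson gives phi_{kk} iteratively:
  phi_{11} = rho(1)
  phi_{kk} = [rho(k) - sum_{j=1..k-1} phi_{k-1,j} rho(k-j)]
            / [1 - sum_{j=1..k-1} phi_{k-1,j} rho(j)],
  phi_{k,j} = phi_{k-1,j} - phi_{kk} phi_{k-1,k-j},  j = 1..k-1.
Step k = 1:
  phi_11 = rho(1) = -0.3512.
Step k = 2:
  phi_22 = [rho(2) - phi_11 rho(1)] / [1 - phi_11 rho(1)] = [0.6435 - (-0.3512)(-0.3512)] / [1 - (-0.3512)(-0.3512)]
         = 0.52015856 / 0.87665856 = 0.593342.
  Update: phi_21 = phi_11 - phi_22 phi_11 = -0.3512 - (0.593342)(-0.3512) = -0.142818.
Step k = 3:
  phi_33 = [rho(3) - phi_21 rho(2) - phi_22 rho(1)] / [1 - phi_21 rho(1) - phi_22 rho(2)]
    numerator   = -0.457 - (-0.142818)(0.6435) - (0.593342)(-0.3512) = -0.15671469
    denominator = 1 - (-0.142818)(-0.3512) - (0.593342)(0.6435) = 0.56802651
  phi_33 = -0.15671469 / 0.56802651 = -0.2759.
Therefore phi_{33} = -0.2759.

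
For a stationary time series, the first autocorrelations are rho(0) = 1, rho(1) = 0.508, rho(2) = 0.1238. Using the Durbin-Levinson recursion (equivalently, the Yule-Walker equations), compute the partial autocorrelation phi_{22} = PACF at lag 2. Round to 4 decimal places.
\phi_{22} = -0.1810

The PACF at lag k is phi_{kk}, the last component of the solution
to the Yule-Walker system G_k phi = r_k where
  (G_k)_{ij} = rho(|i - j|), (r_k)_i = rho(i), i,j = 1..k.
Equivalently, Durbin-Levinson gives phi_{kk} iteratively:
  phi_{11} = rho(1)
  phi_{kk} = [rho(k) - sum_{j=1..k-1} phi_{k-1,j} rho(k-j)]
            / [1 - sum_{j=1..k-1} phi_{k-1,j} rho(j)],
  phi_{k,j} = phi_{k-1,j} - phi_{kk} phi_{k-1,k-j},  j = 1..k-1.
Step k = 1:
  phi_11 = rho(1) = 0.508.
Step k = 2:
  phi_22 = [rho(2) - phi_11 rho(1)] / [1 - phi_11 rho(1)] = [0.1238 - (0.508)(0.508)] / [1 - (0.508)(0.508)]
         = -0.134264 / 0.741936 = -0.181.
Therefore phi_{22} = -0.1810.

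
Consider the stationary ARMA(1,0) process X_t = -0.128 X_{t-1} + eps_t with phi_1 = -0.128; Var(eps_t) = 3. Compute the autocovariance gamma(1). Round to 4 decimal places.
\gamma(1) = -0.3904

Multiply the model equation by X_{t-k} and take expectations. With theta_0 = psi_0 = 1 and psi_j the MA(infinity) weights, this gives
  gamma(k) - sum_i phi_i gamma(k-i) = c_k,
  c_k = sigma^2 * sum_{j=k..q} theta_j psi_{j-k}   (c_k = 0 for k > q),
using gamma(-m) = gamma(m).
Pure AR (q = 0): c_0 = sigma^2 = 3, c_k = 0 for k >= 1.
Equations for k = 0 and k = 1 (AR order 1):
  gamma(0) = phi_1 gamma(1) + c_0
  gamma(1) = phi_1 gamma(0) + c_1
Substituting the second into the first: gamma(0) (1 - phi_1^2) = c_0 + phi_1 c_1, so
  gamma(0) = c_0 / (1 - phi_1^2) = 3 / (1 - (-0.128)^2) = 3 / 0.983616 = 3.049971.
  gamma(1) = phi_1 gamma(0) = (-0.128)(3.049971) = -0.390396.
Therefore gamma(1) = -0.3904 (to 4 decimal places).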